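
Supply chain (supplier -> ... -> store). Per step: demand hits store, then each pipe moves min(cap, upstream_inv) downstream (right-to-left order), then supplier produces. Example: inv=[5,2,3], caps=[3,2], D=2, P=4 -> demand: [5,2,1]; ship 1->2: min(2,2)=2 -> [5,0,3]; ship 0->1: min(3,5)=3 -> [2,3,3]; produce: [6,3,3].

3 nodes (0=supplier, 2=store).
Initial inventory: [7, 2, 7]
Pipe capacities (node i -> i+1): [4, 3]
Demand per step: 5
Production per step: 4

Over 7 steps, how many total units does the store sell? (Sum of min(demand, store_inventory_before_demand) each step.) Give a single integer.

Step 1: sold=5 (running total=5) -> [7 4 4]
Step 2: sold=4 (running total=9) -> [7 5 3]
Step 3: sold=3 (running total=12) -> [7 6 3]
Step 4: sold=3 (running total=15) -> [7 7 3]
Step 5: sold=3 (running total=18) -> [7 8 3]
Step 6: sold=3 (running total=21) -> [7 9 3]
Step 7: sold=3 (running total=24) -> [7 10 3]

Answer: 24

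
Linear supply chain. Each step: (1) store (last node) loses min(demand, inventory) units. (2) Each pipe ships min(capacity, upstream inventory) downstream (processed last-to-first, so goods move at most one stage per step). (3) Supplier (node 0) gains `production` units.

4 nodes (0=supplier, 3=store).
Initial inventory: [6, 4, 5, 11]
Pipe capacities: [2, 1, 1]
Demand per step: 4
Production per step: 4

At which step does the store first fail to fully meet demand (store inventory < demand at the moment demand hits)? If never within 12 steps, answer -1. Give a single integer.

Step 1: demand=4,sold=4 ship[2->3]=1 ship[1->2]=1 ship[0->1]=2 prod=4 -> [8 5 5 8]
Step 2: demand=4,sold=4 ship[2->3]=1 ship[1->2]=1 ship[0->1]=2 prod=4 -> [10 6 5 5]
Step 3: demand=4,sold=4 ship[2->3]=1 ship[1->2]=1 ship[0->1]=2 prod=4 -> [12 7 5 2]
Step 4: demand=4,sold=2 ship[2->3]=1 ship[1->2]=1 ship[0->1]=2 prod=4 -> [14 8 5 1]
Step 5: demand=4,sold=1 ship[2->3]=1 ship[1->2]=1 ship[0->1]=2 prod=4 -> [16 9 5 1]
Step 6: demand=4,sold=1 ship[2->3]=1 ship[1->2]=1 ship[0->1]=2 prod=4 -> [18 10 5 1]
Step 7: demand=4,sold=1 ship[2->3]=1 ship[1->2]=1 ship[0->1]=2 prod=4 -> [20 11 5 1]
Step 8: demand=4,sold=1 ship[2->3]=1 ship[1->2]=1 ship[0->1]=2 prod=4 -> [22 12 5 1]
Step 9: demand=4,sold=1 ship[2->3]=1 ship[1->2]=1 ship[0->1]=2 prod=4 -> [24 13 5 1]
Step 10: demand=4,sold=1 ship[2->3]=1 ship[1->2]=1 ship[0->1]=2 prod=4 -> [26 14 5 1]
Step 11: demand=4,sold=1 ship[2->3]=1 ship[1->2]=1 ship[0->1]=2 prod=4 -> [28 15 5 1]
Step 12: demand=4,sold=1 ship[2->3]=1 ship[1->2]=1 ship[0->1]=2 prod=4 -> [30 16 5 1]
First stockout at step 4

4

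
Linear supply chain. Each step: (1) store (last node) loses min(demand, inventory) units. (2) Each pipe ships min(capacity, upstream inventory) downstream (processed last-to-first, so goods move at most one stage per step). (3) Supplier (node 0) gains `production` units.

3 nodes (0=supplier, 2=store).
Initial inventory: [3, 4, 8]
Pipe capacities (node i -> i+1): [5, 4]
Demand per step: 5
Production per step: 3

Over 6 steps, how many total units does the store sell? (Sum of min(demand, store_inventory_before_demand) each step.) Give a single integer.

Answer: 24

Derivation:
Step 1: sold=5 (running total=5) -> [3 3 7]
Step 2: sold=5 (running total=10) -> [3 3 5]
Step 3: sold=5 (running total=15) -> [3 3 3]
Step 4: sold=3 (running total=18) -> [3 3 3]
Step 5: sold=3 (running total=21) -> [3 3 3]
Step 6: sold=3 (running total=24) -> [3 3 3]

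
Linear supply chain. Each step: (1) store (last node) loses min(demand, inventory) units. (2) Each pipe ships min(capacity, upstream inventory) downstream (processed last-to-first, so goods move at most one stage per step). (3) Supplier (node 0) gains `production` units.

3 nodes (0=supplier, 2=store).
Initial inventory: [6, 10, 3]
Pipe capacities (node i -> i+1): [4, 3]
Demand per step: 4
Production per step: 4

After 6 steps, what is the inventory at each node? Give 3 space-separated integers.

Step 1: demand=4,sold=3 ship[1->2]=3 ship[0->1]=4 prod=4 -> inv=[6 11 3]
Step 2: demand=4,sold=3 ship[1->2]=3 ship[0->1]=4 prod=4 -> inv=[6 12 3]
Step 3: demand=4,sold=3 ship[1->2]=3 ship[0->1]=4 prod=4 -> inv=[6 13 3]
Step 4: demand=4,sold=3 ship[1->2]=3 ship[0->1]=4 prod=4 -> inv=[6 14 3]
Step 5: demand=4,sold=3 ship[1->2]=3 ship[0->1]=4 prod=4 -> inv=[6 15 3]
Step 6: demand=4,sold=3 ship[1->2]=3 ship[0->1]=4 prod=4 -> inv=[6 16 3]

6 16 3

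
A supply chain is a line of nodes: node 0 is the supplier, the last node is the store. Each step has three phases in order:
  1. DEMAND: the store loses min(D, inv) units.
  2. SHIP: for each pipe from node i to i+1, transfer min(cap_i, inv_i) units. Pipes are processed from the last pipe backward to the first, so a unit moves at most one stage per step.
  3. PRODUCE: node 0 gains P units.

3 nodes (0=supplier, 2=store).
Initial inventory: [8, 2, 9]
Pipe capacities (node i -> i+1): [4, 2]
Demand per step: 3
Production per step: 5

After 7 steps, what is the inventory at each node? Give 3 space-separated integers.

Step 1: demand=3,sold=3 ship[1->2]=2 ship[0->1]=4 prod=5 -> inv=[9 4 8]
Step 2: demand=3,sold=3 ship[1->2]=2 ship[0->1]=4 prod=5 -> inv=[10 6 7]
Step 3: demand=3,sold=3 ship[1->2]=2 ship[0->1]=4 prod=5 -> inv=[11 8 6]
Step 4: demand=3,sold=3 ship[1->2]=2 ship[0->1]=4 prod=5 -> inv=[12 10 5]
Step 5: demand=3,sold=3 ship[1->2]=2 ship[0->1]=4 prod=5 -> inv=[13 12 4]
Step 6: demand=3,sold=3 ship[1->2]=2 ship[0->1]=4 prod=5 -> inv=[14 14 3]
Step 7: demand=3,sold=3 ship[1->2]=2 ship[0->1]=4 prod=5 -> inv=[15 16 2]

15 16 2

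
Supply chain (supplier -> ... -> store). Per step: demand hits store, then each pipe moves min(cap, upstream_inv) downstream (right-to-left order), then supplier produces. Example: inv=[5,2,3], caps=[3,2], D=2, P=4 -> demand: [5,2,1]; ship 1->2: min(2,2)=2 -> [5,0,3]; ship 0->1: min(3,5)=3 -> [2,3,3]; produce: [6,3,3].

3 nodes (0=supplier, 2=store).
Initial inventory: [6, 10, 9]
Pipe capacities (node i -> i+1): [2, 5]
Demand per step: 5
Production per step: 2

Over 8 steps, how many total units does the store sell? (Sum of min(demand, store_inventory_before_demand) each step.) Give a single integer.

Answer: 31

Derivation:
Step 1: sold=5 (running total=5) -> [6 7 9]
Step 2: sold=5 (running total=10) -> [6 4 9]
Step 3: sold=5 (running total=15) -> [6 2 8]
Step 4: sold=5 (running total=20) -> [6 2 5]
Step 5: sold=5 (running total=25) -> [6 2 2]
Step 6: sold=2 (running total=27) -> [6 2 2]
Step 7: sold=2 (running total=29) -> [6 2 2]
Step 8: sold=2 (running total=31) -> [6 2 2]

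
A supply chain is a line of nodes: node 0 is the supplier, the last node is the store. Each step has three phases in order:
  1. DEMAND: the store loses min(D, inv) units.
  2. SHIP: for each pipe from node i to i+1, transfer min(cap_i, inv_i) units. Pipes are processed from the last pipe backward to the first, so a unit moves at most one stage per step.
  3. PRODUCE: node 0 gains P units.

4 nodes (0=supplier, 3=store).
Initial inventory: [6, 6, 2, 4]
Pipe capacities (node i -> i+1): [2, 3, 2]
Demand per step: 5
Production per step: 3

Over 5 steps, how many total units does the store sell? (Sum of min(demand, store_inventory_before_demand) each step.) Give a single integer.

Step 1: sold=4 (running total=4) -> [7 5 3 2]
Step 2: sold=2 (running total=6) -> [8 4 4 2]
Step 3: sold=2 (running total=8) -> [9 3 5 2]
Step 4: sold=2 (running total=10) -> [10 2 6 2]
Step 5: sold=2 (running total=12) -> [11 2 6 2]

Answer: 12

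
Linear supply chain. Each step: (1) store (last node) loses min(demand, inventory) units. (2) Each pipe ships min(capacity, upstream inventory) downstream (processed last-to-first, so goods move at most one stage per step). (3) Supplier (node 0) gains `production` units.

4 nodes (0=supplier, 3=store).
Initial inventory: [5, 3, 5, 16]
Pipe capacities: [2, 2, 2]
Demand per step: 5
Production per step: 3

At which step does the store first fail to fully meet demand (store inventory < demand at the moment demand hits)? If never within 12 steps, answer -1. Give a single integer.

Step 1: demand=5,sold=5 ship[2->3]=2 ship[1->2]=2 ship[0->1]=2 prod=3 -> [6 3 5 13]
Step 2: demand=5,sold=5 ship[2->3]=2 ship[1->2]=2 ship[0->1]=2 prod=3 -> [7 3 5 10]
Step 3: demand=5,sold=5 ship[2->3]=2 ship[1->2]=2 ship[0->1]=2 prod=3 -> [8 3 5 7]
Step 4: demand=5,sold=5 ship[2->3]=2 ship[1->2]=2 ship[0->1]=2 prod=3 -> [9 3 5 4]
Step 5: demand=5,sold=4 ship[2->3]=2 ship[1->2]=2 ship[0->1]=2 prod=3 -> [10 3 5 2]
Step 6: demand=5,sold=2 ship[2->3]=2 ship[1->2]=2 ship[0->1]=2 prod=3 -> [11 3 5 2]
Step 7: demand=5,sold=2 ship[2->3]=2 ship[1->2]=2 ship[0->1]=2 prod=3 -> [12 3 5 2]
Step 8: demand=5,sold=2 ship[2->3]=2 ship[1->2]=2 ship[0->1]=2 prod=3 -> [13 3 5 2]
Step 9: demand=5,sold=2 ship[2->3]=2 ship[1->2]=2 ship[0->1]=2 prod=3 -> [14 3 5 2]
Step 10: demand=5,sold=2 ship[2->3]=2 ship[1->2]=2 ship[0->1]=2 prod=3 -> [15 3 5 2]
Step 11: demand=5,sold=2 ship[2->3]=2 ship[1->2]=2 ship[0->1]=2 prod=3 -> [16 3 5 2]
Step 12: demand=5,sold=2 ship[2->3]=2 ship[1->2]=2 ship[0->1]=2 prod=3 -> [17 3 5 2]
First stockout at step 5

5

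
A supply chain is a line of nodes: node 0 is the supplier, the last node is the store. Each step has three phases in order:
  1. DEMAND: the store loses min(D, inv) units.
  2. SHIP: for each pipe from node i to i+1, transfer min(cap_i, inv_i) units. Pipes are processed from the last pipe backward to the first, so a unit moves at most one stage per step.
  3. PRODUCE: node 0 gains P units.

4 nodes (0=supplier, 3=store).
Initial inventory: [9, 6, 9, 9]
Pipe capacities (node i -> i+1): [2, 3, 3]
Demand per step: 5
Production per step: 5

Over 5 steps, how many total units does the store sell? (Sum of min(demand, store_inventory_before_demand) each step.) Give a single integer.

Answer: 21

Derivation:
Step 1: sold=5 (running total=5) -> [12 5 9 7]
Step 2: sold=5 (running total=10) -> [15 4 9 5]
Step 3: sold=5 (running total=15) -> [18 3 9 3]
Step 4: sold=3 (running total=18) -> [21 2 9 3]
Step 5: sold=3 (running total=21) -> [24 2 8 3]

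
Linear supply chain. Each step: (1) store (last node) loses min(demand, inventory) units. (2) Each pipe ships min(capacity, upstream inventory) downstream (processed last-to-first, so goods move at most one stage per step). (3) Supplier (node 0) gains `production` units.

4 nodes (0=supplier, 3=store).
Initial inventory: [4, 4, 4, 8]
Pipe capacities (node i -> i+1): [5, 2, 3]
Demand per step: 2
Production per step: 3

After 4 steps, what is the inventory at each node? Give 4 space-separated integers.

Step 1: demand=2,sold=2 ship[2->3]=3 ship[1->2]=2 ship[0->1]=4 prod=3 -> inv=[3 6 3 9]
Step 2: demand=2,sold=2 ship[2->3]=3 ship[1->2]=2 ship[0->1]=3 prod=3 -> inv=[3 7 2 10]
Step 3: demand=2,sold=2 ship[2->3]=2 ship[1->2]=2 ship[0->1]=3 prod=3 -> inv=[3 8 2 10]
Step 4: demand=2,sold=2 ship[2->3]=2 ship[1->2]=2 ship[0->1]=3 prod=3 -> inv=[3 9 2 10]

3 9 2 10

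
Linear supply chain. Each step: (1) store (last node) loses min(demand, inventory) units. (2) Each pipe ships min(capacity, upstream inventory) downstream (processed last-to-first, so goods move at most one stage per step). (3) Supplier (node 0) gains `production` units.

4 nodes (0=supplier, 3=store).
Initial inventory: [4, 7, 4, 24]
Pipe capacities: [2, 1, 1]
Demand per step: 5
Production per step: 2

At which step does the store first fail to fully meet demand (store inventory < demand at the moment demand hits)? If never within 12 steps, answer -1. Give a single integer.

Step 1: demand=5,sold=5 ship[2->3]=1 ship[1->2]=1 ship[0->1]=2 prod=2 -> [4 8 4 20]
Step 2: demand=5,sold=5 ship[2->3]=1 ship[1->2]=1 ship[0->1]=2 prod=2 -> [4 9 4 16]
Step 3: demand=5,sold=5 ship[2->3]=1 ship[1->2]=1 ship[0->1]=2 prod=2 -> [4 10 4 12]
Step 4: demand=5,sold=5 ship[2->3]=1 ship[1->2]=1 ship[0->1]=2 prod=2 -> [4 11 4 8]
Step 5: demand=5,sold=5 ship[2->3]=1 ship[1->2]=1 ship[0->1]=2 prod=2 -> [4 12 4 4]
Step 6: demand=5,sold=4 ship[2->3]=1 ship[1->2]=1 ship[0->1]=2 prod=2 -> [4 13 4 1]
Step 7: demand=5,sold=1 ship[2->3]=1 ship[1->2]=1 ship[0->1]=2 prod=2 -> [4 14 4 1]
Step 8: demand=5,sold=1 ship[2->3]=1 ship[1->2]=1 ship[0->1]=2 prod=2 -> [4 15 4 1]
Step 9: demand=5,sold=1 ship[2->3]=1 ship[1->2]=1 ship[0->1]=2 prod=2 -> [4 16 4 1]
Step 10: demand=5,sold=1 ship[2->3]=1 ship[1->2]=1 ship[0->1]=2 prod=2 -> [4 17 4 1]
Step 11: demand=5,sold=1 ship[2->3]=1 ship[1->2]=1 ship[0->1]=2 prod=2 -> [4 18 4 1]
Step 12: demand=5,sold=1 ship[2->3]=1 ship[1->2]=1 ship[0->1]=2 prod=2 -> [4 19 4 1]
First stockout at step 6

6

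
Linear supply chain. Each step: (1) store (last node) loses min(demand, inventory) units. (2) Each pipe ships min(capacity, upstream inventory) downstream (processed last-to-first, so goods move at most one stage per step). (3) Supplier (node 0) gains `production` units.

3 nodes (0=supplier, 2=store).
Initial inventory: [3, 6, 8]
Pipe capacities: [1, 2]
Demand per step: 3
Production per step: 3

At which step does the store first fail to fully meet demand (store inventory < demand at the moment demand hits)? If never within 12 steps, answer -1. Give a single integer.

Step 1: demand=3,sold=3 ship[1->2]=2 ship[0->1]=1 prod=3 -> [5 5 7]
Step 2: demand=3,sold=3 ship[1->2]=2 ship[0->1]=1 prod=3 -> [7 4 6]
Step 3: demand=3,sold=3 ship[1->2]=2 ship[0->1]=1 prod=3 -> [9 3 5]
Step 4: demand=3,sold=3 ship[1->2]=2 ship[0->1]=1 prod=3 -> [11 2 4]
Step 5: demand=3,sold=3 ship[1->2]=2 ship[0->1]=1 prod=3 -> [13 1 3]
Step 6: demand=3,sold=3 ship[1->2]=1 ship[0->1]=1 prod=3 -> [15 1 1]
Step 7: demand=3,sold=1 ship[1->2]=1 ship[0->1]=1 prod=3 -> [17 1 1]
Step 8: demand=3,sold=1 ship[1->2]=1 ship[0->1]=1 prod=3 -> [19 1 1]
Step 9: demand=3,sold=1 ship[1->2]=1 ship[0->1]=1 prod=3 -> [21 1 1]
Step 10: demand=3,sold=1 ship[1->2]=1 ship[0->1]=1 prod=3 -> [23 1 1]
Step 11: demand=3,sold=1 ship[1->2]=1 ship[0->1]=1 prod=3 -> [25 1 1]
Step 12: demand=3,sold=1 ship[1->2]=1 ship[0->1]=1 prod=3 -> [27 1 1]
First stockout at step 7

7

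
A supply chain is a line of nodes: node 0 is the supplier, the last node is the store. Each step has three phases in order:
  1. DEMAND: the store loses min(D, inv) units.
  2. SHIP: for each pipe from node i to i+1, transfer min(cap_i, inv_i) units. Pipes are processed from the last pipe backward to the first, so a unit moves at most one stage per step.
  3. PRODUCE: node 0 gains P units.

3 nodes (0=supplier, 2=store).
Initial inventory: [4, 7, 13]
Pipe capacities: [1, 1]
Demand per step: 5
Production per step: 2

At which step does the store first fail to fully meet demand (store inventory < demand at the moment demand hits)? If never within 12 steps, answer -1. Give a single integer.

Step 1: demand=5,sold=5 ship[1->2]=1 ship[0->1]=1 prod=2 -> [5 7 9]
Step 2: demand=5,sold=5 ship[1->2]=1 ship[0->1]=1 prod=2 -> [6 7 5]
Step 3: demand=5,sold=5 ship[1->2]=1 ship[0->1]=1 prod=2 -> [7 7 1]
Step 4: demand=5,sold=1 ship[1->2]=1 ship[0->1]=1 prod=2 -> [8 7 1]
Step 5: demand=5,sold=1 ship[1->2]=1 ship[0->1]=1 prod=2 -> [9 7 1]
Step 6: demand=5,sold=1 ship[1->2]=1 ship[0->1]=1 prod=2 -> [10 7 1]
Step 7: demand=5,sold=1 ship[1->2]=1 ship[0->1]=1 prod=2 -> [11 7 1]
Step 8: demand=5,sold=1 ship[1->2]=1 ship[0->1]=1 prod=2 -> [12 7 1]
Step 9: demand=5,sold=1 ship[1->2]=1 ship[0->1]=1 prod=2 -> [13 7 1]
Step 10: demand=5,sold=1 ship[1->2]=1 ship[0->1]=1 prod=2 -> [14 7 1]
Step 11: demand=5,sold=1 ship[1->2]=1 ship[0->1]=1 prod=2 -> [15 7 1]
Step 12: demand=5,sold=1 ship[1->2]=1 ship[0->1]=1 prod=2 -> [16 7 1]
First stockout at step 4

4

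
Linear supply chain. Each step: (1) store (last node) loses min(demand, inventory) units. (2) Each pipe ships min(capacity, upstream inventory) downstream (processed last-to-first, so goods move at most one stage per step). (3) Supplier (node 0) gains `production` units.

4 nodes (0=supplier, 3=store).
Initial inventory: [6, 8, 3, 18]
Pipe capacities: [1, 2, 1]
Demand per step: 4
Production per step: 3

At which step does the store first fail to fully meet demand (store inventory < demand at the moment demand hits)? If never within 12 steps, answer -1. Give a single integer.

Step 1: demand=4,sold=4 ship[2->3]=1 ship[1->2]=2 ship[0->1]=1 prod=3 -> [8 7 4 15]
Step 2: demand=4,sold=4 ship[2->3]=1 ship[1->2]=2 ship[0->1]=1 prod=3 -> [10 6 5 12]
Step 3: demand=4,sold=4 ship[2->3]=1 ship[1->2]=2 ship[0->1]=1 prod=3 -> [12 5 6 9]
Step 4: demand=4,sold=4 ship[2->3]=1 ship[1->2]=2 ship[0->1]=1 prod=3 -> [14 4 7 6]
Step 5: demand=4,sold=4 ship[2->3]=1 ship[1->2]=2 ship[0->1]=1 prod=3 -> [16 3 8 3]
Step 6: demand=4,sold=3 ship[2->3]=1 ship[1->2]=2 ship[0->1]=1 prod=3 -> [18 2 9 1]
Step 7: demand=4,sold=1 ship[2->3]=1 ship[1->2]=2 ship[0->1]=1 prod=3 -> [20 1 10 1]
Step 8: demand=4,sold=1 ship[2->3]=1 ship[1->2]=1 ship[0->1]=1 prod=3 -> [22 1 10 1]
Step 9: demand=4,sold=1 ship[2->3]=1 ship[1->2]=1 ship[0->1]=1 prod=3 -> [24 1 10 1]
Step 10: demand=4,sold=1 ship[2->3]=1 ship[1->2]=1 ship[0->1]=1 prod=3 -> [26 1 10 1]
Step 11: demand=4,sold=1 ship[2->3]=1 ship[1->2]=1 ship[0->1]=1 prod=3 -> [28 1 10 1]
Step 12: demand=4,sold=1 ship[2->3]=1 ship[1->2]=1 ship[0->1]=1 prod=3 -> [30 1 10 1]
First stockout at step 6

6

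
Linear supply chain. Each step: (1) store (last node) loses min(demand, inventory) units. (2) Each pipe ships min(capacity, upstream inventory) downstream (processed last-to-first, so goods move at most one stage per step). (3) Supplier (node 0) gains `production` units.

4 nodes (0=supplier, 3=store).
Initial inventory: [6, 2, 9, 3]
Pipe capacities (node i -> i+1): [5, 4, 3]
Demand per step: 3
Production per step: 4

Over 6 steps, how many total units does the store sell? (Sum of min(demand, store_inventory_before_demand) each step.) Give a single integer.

Answer: 18

Derivation:
Step 1: sold=3 (running total=3) -> [5 5 8 3]
Step 2: sold=3 (running total=6) -> [4 6 9 3]
Step 3: sold=3 (running total=9) -> [4 6 10 3]
Step 4: sold=3 (running total=12) -> [4 6 11 3]
Step 5: sold=3 (running total=15) -> [4 6 12 3]
Step 6: sold=3 (running total=18) -> [4 6 13 3]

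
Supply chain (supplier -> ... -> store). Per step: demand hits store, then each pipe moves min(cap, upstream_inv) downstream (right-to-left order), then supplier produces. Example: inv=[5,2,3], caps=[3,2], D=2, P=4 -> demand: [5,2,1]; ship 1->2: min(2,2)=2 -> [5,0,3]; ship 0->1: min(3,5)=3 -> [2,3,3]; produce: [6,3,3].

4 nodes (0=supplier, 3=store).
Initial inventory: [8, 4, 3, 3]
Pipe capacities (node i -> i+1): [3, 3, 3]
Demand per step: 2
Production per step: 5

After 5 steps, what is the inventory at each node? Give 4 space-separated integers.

Step 1: demand=2,sold=2 ship[2->3]=3 ship[1->2]=3 ship[0->1]=3 prod=5 -> inv=[10 4 3 4]
Step 2: demand=2,sold=2 ship[2->3]=3 ship[1->2]=3 ship[0->1]=3 prod=5 -> inv=[12 4 3 5]
Step 3: demand=2,sold=2 ship[2->3]=3 ship[1->2]=3 ship[0->1]=3 prod=5 -> inv=[14 4 3 6]
Step 4: demand=2,sold=2 ship[2->3]=3 ship[1->2]=3 ship[0->1]=3 prod=5 -> inv=[16 4 3 7]
Step 5: demand=2,sold=2 ship[2->3]=3 ship[1->2]=3 ship[0->1]=3 prod=5 -> inv=[18 4 3 8]

18 4 3 8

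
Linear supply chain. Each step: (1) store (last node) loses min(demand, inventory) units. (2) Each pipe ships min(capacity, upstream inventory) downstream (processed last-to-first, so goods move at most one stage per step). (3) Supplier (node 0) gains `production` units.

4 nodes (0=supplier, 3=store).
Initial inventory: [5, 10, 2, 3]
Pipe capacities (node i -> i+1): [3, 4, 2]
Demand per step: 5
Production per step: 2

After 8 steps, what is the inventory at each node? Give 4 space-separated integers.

Step 1: demand=5,sold=3 ship[2->3]=2 ship[1->2]=4 ship[0->1]=3 prod=2 -> inv=[4 9 4 2]
Step 2: demand=5,sold=2 ship[2->3]=2 ship[1->2]=4 ship[0->1]=3 prod=2 -> inv=[3 8 6 2]
Step 3: demand=5,sold=2 ship[2->3]=2 ship[1->2]=4 ship[0->1]=3 prod=2 -> inv=[2 7 8 2]
Step 4: demand=5,sold=2 ship[2->3]=2 ship[1->2]=4 ship[0->1]=2 prod=2 -> inv=[2 5 10 2]
Step 5: demand=5,sold=2 ship[2->3]=2 ship[1->2]=4 ship[0->1]=2 prod=2 -> inv=[2 3 12 2]
Step 6: demand=5,sold=2 ship[2->3]=2 ship[1->2]=3 ship[0->1]=2 prod=2 -> inv=[2 2 13 2]
Step 7: demand=5,sold=2 ship[2->3]=2 ship[1->2]=2 ship[0->1]=2 prod=2 -> inv=[2 2 13 2]
Step 8: demand=5,sold=2 ship[2->3]=2 ship[1->2]=2 ship[0->1]=2 prod=2 -> inv=[2 2 13 2]

2 2 13 2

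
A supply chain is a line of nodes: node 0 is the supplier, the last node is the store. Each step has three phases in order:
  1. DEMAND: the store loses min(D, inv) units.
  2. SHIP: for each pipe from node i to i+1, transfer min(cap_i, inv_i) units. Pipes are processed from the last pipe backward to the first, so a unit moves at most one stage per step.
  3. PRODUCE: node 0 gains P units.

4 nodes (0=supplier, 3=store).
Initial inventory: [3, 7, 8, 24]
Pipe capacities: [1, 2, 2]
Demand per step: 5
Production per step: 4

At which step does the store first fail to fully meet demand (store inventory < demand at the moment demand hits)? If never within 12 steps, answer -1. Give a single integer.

Step 1: demand=5,sold=5 ship[2->3]=2 ship[1->2]=2 ship[0->1]=1 prod=4 -> [6 6 8 21]
Step 2: demand=5,sold=5 ship[2->3]=2 ship[1->2]=2 ship[0->1]=1 prod=4 -> [9 5 8 18]
Step 3: demand=5,sold=5 ship[2->3]=2 ship[1->2]=2 ship[0->1]=1 prod=4 -> [12 4 8 15]
Step 4: demand=5,sold=5 ship[2->3]=2 ship[1->2]=2 ship[0->1]=1 prod=4 -> [15 3 8 12]
Step 5: demand=5,sold=5 ship[2->3]=2 ship[1->2]=2 ship[0->1]=1 prod=4 -> [18 2 8 9]
Step 6: demand=5,sold=5 ship[2->3]=2 ship[1->2]=2 ship[0->1]=1 prod=4 -> [21 1 8 6]
Step 7: demand=5,sold=5 ship[2->3]=2 ship[1->2]=1 ship[0->1]=1 prod=4 -> [24 1 7 3]
Step 8: demand=5,sold=3 ship[2->3]=2 ship[1->2]=1 ship[0->1]=1 prod=4 -> [27 1 6 2]
Step 9: demand=5,sold=2 ship[2->3]=2 ship[1->2]=1 ship[0->1]=1 prod=4 -> [30 1 5 2]
Step 10: demand=5,sold=2 ship[2->3]=2 ship[1->2]=1 ship[0->1]=1 prod=4 -> [33 1 4 2]
Step 11: demand=5,sold=2 ship[2->3]=2 ship[1->2]=1 ship[0->1]=1 prod=4 -> [36 1 3 2]
Step 12: demand=5,sold=2 ship[2->3]=2 ship[1->2]=1 ship[0->1]=1 prod=4 -> [39 1 2 2]
First stockout at step 8

8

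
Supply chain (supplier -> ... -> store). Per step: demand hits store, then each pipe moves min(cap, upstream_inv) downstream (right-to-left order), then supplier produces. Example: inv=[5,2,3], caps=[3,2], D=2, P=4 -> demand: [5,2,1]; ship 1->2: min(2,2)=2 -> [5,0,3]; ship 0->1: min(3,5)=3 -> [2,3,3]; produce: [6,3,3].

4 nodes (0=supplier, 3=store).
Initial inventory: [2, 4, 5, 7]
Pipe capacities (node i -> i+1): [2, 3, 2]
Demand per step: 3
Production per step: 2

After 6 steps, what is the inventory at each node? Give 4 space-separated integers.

Step 1: demand=3,sold=3 ship[2->3]=2 ship[1->2]=3 ship[0->1]=2 prod=2 -> inv=[2 3 6 6]
Step 2: demand=3,sold=3 ship[2->3]=2 ship[1->2]=3 ship[0->1]=2 prod=2 -> inv=[2 2 7 5]
Step 3: demand=3,sold=3 ship[2->3]=2 ship[1->2]=2 ship[0->1]=2 prod=2 -> inv=[2 2 7 4]
Step 4: demand=3,sold=3 ship[2->3]=2 ship[1->2]=2 ship[0->1]=2 prod=2 -> inv=[2 2 7 3]
Step 5: demand=3,sold=3 ship[2->3]=2 ship[1->2]=2 ship[0->1]=2 prod=2 -> inv=[2 2 7 2]
Step 6: demand=3,sold=2 ship[2->3]=2 ship[1->2]=2 ship[0->1]=2 prod=2 -> inv=[2 2 7 2]

2 2 7 2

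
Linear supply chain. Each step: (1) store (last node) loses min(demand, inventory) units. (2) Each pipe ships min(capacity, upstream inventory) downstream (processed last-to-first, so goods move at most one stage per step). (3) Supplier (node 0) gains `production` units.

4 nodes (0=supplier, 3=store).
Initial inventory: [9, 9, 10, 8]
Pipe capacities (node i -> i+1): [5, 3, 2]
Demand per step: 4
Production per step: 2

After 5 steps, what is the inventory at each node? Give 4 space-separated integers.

Step 1: demand=4,sold=4 ship[2->3]=2 ship[1->2]=3 ship[0->1]=5 prod=2 -> inv=[6 11 11 6]
Step 2: demand=4,sold=4 ship[2->3]=2 ship[1->2]=3 ship[0->1]=5 prod=2 -> inv=[3 13 12 4]
Step 3: demand=4,sold=4 ship[2->3]=2 ship[1->2]=3 ship[0->1]=3 prod=2 -> inv=[2 13 13 2]
Step 4: demand=4,sold=2 ship[2->3]=2 ship[1->2]=3 ship[0->1]=2 prod=2 -> inv=[2 12 14 2]
Step 5: demand=4,sold=2 ship[2->3]=2 ship[1->2]=3 ship[0->1]=2 prod=2 -> inv=[2 11 15 2]

2 11 15 2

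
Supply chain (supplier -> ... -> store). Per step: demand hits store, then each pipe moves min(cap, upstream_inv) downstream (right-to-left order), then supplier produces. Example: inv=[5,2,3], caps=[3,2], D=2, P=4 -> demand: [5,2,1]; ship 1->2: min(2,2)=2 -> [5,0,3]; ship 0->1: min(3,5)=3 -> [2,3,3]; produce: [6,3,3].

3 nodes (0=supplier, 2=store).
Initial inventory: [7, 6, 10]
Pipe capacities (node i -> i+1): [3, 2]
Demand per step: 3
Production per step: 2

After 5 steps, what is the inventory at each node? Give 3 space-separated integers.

Step 1: demand=3,sold=3 ship[1->2]=2 ship[0->1]=3 prod=2 -> inv=[6 7 9]
Step 2: demand=3,sold=3 ship[1->2]=2 ship[0->1]=3 prod=2 -> inv=[5 8 8]
Step 3: demand=3,sold=3 ship[1->2]=2 ship[0->1]=3 prod=2 -> inv=[4 9 7]
Step 4: demand=3,sold=3 ship[1->2]=2 ship[0->1]=3 prod=2 -> inv=[3 10 6]
Step 5: demand=3,sold=3 ship[1->2]=2 ship[0->1]=3 prod=2 -> inv=[2 11 5]

2 11 5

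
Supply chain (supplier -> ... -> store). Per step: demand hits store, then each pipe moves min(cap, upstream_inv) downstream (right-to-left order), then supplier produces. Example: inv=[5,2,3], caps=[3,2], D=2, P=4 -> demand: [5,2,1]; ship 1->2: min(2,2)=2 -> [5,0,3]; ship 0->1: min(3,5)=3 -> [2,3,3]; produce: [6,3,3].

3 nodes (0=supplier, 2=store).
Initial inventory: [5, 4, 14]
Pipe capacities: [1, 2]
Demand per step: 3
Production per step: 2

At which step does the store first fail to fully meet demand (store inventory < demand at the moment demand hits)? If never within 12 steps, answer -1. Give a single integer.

Step 1: demand=3,sold=3 ship[1->2]=2 ship[0->1]=1 prod=2 -> [6 3 13]
Step 2: demand=3,sold=3 ship[1->2]=2 ship[0->1]=1 prod=2 -> [7 2 12]
Step 3: demand=3,sold=3 ship[1->2]=2 ship[0->1]=1 prod=2 -> [8 1 11]
Step 4: demand=3,sold=3 ship[1->2]=1 ship[0->1]=1 prod=2 -> [9 1 9]
Step 5: demand=3,sold=3 ship[1->2]=1 ship[0->1]=1 prod=2 -> [10 1 7]
Step 6: demand=3,sold=3 ship[1->2]=1 ship[0->1]=1 prod=2 -> [11 1 5]
Step 7: demand=3,sold=3 ship[1->2]=1 ship[0->1]=1 prod=2 -> [12 1 3]
Step 8: demand=3,sold=3 ship[1->2]=1 ship[0->1]=1 prod=2 -> [13 1 1]
Step 9: demand=3,sold=1 ship[1->2]=1 ship[0->1]=1 prod=2 -> [14 1 1]
Step 10: demand=3,sold=1 ship[1->2]=1 ship[0->1]=1 prod=2 -> [15 1 1]
Step 11: demand=3,sold=1 ship[1->2]=1 ship[0->1]=1 prod=2 -> [16 1 1]
Step 12: demand=3,sold=1 ship[1->2]=1 ship[0->1]=1 prod=2 -> [17 1 1]
First stockout at step 9

9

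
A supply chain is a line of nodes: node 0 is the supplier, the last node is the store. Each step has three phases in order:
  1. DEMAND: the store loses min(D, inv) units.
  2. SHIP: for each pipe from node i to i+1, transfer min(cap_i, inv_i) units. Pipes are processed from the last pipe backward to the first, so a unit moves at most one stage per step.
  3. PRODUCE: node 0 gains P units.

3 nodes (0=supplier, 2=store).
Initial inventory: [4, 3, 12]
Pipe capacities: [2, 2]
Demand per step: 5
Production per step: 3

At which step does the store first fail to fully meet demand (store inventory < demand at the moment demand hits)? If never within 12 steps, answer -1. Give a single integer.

Step 1: demand=5,sold=5 ship[1->2]=2 ship[0->1]=2 prod=3 -> [5 3 9]
Step 2: demand=5,sold=5 ship[1->2]=2 ship[0->1]=2 prod=3 -> [6 3 6]
Step 3: demand=5,sold=5 ship[1->2]=2 ship[0->1]=2 prod=3 -> [7 3 3]
Step 4: demand=5,sold=3 ship[1->2]=2 ship[0->1]=2 prod=3 -> [8 3 2]
Step 5: demand=5,sold=2 ship[1->2]=2 ship[0->1]=2 prod=3 -> [9 3 2]
Step 6: demand=5,sold=2 ship[1->2]=2 ship[0->1]=2 prod=3 -> [10 3 2]
Step 7: demand=5,sold=2 ship[1->2]=2 ship[0->1]=2 prod=3 -> [11 3 2]
Step 8: demand=5,sold=2 ship[1->2]=2 ship[0->1]=2 prod=3 -> [12 3 2]
Step 9: demand=5,sold=2 ship[1->2]=2 ship[0->1]=2 prod=3 -> [13 3 2]
Step 10: demand=5,sold=2 ship[1->2]=2 ship[0->1]=2 prod=3 -> [14 3 2]
Step 11: demand=5,sold=2 ship[1->2]=2 ship[0->1]=2 prod=3 -> [15 3 2]
Step 12: demand=5,sold=2 ship[1->2]=2 ship[0->1]=2 prod=3 -> [16 3 2]
First stockout at step 4

4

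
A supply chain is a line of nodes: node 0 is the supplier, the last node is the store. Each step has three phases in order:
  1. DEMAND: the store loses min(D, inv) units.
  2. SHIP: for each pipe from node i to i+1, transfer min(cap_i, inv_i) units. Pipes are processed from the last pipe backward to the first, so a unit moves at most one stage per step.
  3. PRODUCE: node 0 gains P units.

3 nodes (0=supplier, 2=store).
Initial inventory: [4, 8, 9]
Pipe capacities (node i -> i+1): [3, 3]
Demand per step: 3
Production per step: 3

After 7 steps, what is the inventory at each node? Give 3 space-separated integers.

Step 1: demand=3,sold=3 ship[1->2]=3 ship[0->1]=3 prod=3 -> inv=[4 8 9]
Step 2: demand=3,sold=3 ship[1->2]=3 ship[0->1]=3 prod=3 -> inv=[4 8 9]
Step 3: demand=3,sold=3 ship[1->2]=3 ship[0->1]=3 prod=3 -> inv=[4 8 9]
Step 4: demand=3,sold=3 ship[1->2]=3 ship[0->1]=3 prod=3 -> inv=[4 8 9]
Step 5: demand=3,sold=3 ship[1->2]=3 ship[0->1]=3 prod=3 -> inv=[4 8 9]
Step 6: demand=3,sold=3 ship[1->2]=3 ship[0->1]=3 prod=3 -> inv=[4 8 9]
Step 7: demand=3,sold=3 ship[1->2]=3 ship[0->1]=3 prod=3 -> inv=[4 8 9]

4 8 9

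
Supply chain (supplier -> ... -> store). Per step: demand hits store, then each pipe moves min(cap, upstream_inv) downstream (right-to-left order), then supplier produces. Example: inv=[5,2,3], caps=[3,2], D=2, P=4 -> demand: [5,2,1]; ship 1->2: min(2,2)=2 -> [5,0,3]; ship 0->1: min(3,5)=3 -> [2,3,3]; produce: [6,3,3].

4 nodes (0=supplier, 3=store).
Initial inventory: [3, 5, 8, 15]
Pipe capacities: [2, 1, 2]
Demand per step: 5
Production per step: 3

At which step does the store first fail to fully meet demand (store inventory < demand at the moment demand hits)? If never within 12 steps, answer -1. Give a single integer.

Step 1: demand=5,sold=5 ship[2->3]=2 ship[1->2]=1 ship[0->1]=2 prod=3 -> [4 6 7 12]
Step 2: demand=5,sold=5 ship[2->3]=2 ship[1->2]=1 ship[0->1]=2 prod=3 -> [5 7 6 9]
Step 3: demand=5,sold=5 ship[2->3]=2 ship[1->2]=1 ship[0->1]=2 prod=3 -> [6 8 5 6]
Step 4: demand=5,sold=5 ship[2->3]=2 ship[1->2]=1 ship[0->1]=2 prod=3 -> [7 9 4 3]
Step 5: demand=5,sold=3 ship[2->3]=2 ship[1->2]=1 ship[0->1]=2 prod=3 -> [8 10 3 2]
Step 6: demand=5,sold=2 ship[2->3]=2 ship[1->2]=1 ship[0->1]=2 prod=3 -> [9 11 2 2]
Step 7: demand=5,sold=2 ship[2->3]=2 ship[1->2]=1 ship[0->1]=2 prod=3 -> [10 12 1 2]
Step 8: demand=5,sold=2 ship[2->3]=1 ship[1->2]=1 ship[0->1]=2 prod=3 -> [11 13 1 1]
Step 9: demand=5,sold=1 ship[2->3]=1 ship[1->2]=1 ship[0->1]=2 prod=3 -> [12 14 1 1]
Step 10: demand=5,sold=1 ship[2->3]=1 ship[1->2]=1 ship[0->1]=2 prod=3 -> [13 15 1 1]
Step 11: demand=5,sold=1 ship[2->3]=1 ship[1->2]=1 ship[0->1]=2 prod=3 -> [14 16 1 1]
Step 12: demand=5,sold=1 ship[2->3]=1 ship[1->2]=1 ship[0->1]=2 prod=3 -> [15 17 1 1]
First stockout at step 5

5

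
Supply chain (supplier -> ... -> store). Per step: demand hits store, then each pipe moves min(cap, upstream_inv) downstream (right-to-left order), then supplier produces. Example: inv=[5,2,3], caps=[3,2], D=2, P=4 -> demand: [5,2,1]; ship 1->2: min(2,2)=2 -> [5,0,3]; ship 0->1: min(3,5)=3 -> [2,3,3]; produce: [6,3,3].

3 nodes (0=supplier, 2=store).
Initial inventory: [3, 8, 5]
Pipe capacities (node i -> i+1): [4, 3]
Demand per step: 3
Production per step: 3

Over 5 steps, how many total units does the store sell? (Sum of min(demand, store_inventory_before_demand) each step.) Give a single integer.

Answer: 15

Derivation:
Step 1: sold=3 (running total=3) -> [3 8 5]
Step 2: sold=3 (running total=6) -> [3 8 5]
Step 3: sold=3 (running total=9) -> [3 8 5]
Step 4: sold=3 (running total=12) -> [3 8 5]
Step 5: sold=3 (running total=15) -> [3 8 5]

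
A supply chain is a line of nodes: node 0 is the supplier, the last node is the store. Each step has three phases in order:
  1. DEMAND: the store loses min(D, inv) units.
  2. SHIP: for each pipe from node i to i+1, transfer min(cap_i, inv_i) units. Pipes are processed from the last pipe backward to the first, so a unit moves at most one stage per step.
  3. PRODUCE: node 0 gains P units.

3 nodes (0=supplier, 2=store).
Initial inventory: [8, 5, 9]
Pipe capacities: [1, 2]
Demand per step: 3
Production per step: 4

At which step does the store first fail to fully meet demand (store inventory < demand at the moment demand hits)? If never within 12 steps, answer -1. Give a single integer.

Step 1: demand=3,sold=3 ship[1->2]=2 ship[0->1]=1 prod=4 -> [11 4 8]
Step 2: demand=3,sold=3 ship[1->2]=2 ship[0->1]=1 prod=4 -> [14 3 7]
Step 3: demand=3,sold=3 ship[1->2]=2 ship[0->1]=1 prod=4 -> [17 2 6]
Step 4: demand=3,sold=3 ship[1->2]=2 ship[0->1]=1 prod=4 -> [20 1 5]
Step 5: demand=3,sold=3 ship[1->2]=1 ship[0->1]=1 prod=4 -> [23 1 3]
Step 6: demand=3,sold=3 ship[1->2]=1 ship[0->1]=1 prod=4 -> [26 1 1]
Step 7: demand=3,sold=1 ship[1->2]=1 ship[0->1]=1 prod=4 -> [29 1 1]
Step 8: demand=3,sold=1 ship[1->2]=1 ship[0->1]=1 prod=4 -> [32 1 1]
Step 9: demand=3,sold=1 ship[1->2]=1 ship[0->1]=1 prod=4 -> [35 1 1]
Step 10: demand=3,sold=1 ship[1->2]=1 ship[0->1]=1 prod=4 -> [38 1 1]
Step 11: demand=3,sold=1 ship[1->2]=1 ship[0->1]=1 prod=4 -> [41 1 1]
Step 12: demand=3,sold=1 ship[1->2]=1 ship[0->1]=1 prod=4 -> [44 1 1]
First stockout at step 7

7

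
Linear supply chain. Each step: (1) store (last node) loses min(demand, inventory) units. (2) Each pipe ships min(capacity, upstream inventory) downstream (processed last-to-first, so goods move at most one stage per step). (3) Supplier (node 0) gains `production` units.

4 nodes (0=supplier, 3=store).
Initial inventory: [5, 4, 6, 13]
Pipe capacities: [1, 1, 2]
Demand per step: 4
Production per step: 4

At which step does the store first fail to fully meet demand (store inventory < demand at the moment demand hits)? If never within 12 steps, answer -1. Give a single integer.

Step 1: demand=4,sold=4 ship[2->3]=2 ship[1->2]=1 ship[0->1]=1 prod=4 -> [8 4 5 11]
Step 2: demand=4,sold=4 ship[2->3]=2 ship[1->2]=1 ship[0->1]=1 prod=4 -> [11 4 4 9]
Step 3: demand=4,sold=4 ship[2->3]=2 ship[1->2]=1 ship[0->1]=1 prod=4 -> [14 4 3 7]
Step 4: demand=4,sold=4 ship[2->3]=2 ship[1->2]=1 ship[0->1]=1 prod=4 -> [17 4 2 5]
Step 5: demand=4,sold=4 ship[2->3]=2 ship[1->2]=1 ship[0->1]=1 prod=4 -> [20 4 1 3]
Step 6: demand=4,sold=3 ship[2->3]=1 ship[1->2]=1 ship[0->1]=1 prod=4 -> [23 4 1 1]
Step 7: demand=4,sold=1 ship[2->3]=1 ship[1->2]=1 ship[0->1]=1 prod=4 -> [26 4 1 1]
Step 8: demand=4,sold=1 ship[2->3]=1 ship[1->2]=1 ship[0->1]=1 prod=4 -> [29 4 1 1]
Step 9: demand=4,sold=1 ship[2->3]=1 ship[1->2]=1 ship[0->1]=1 prod=4 -> [32 4 1 1]
Step 10: demand=4,sold=1 ship[2->3]=1 ship[1->2]=1 ship[0->1]=1 prod=4 -> [35 4 1 1]
Step 11: demand=4,sold=1 ship[2->3]=1 ship[1->2]=1 ship[0->1]=1 prod=4 -> [38 4 1 1]
Step 12: demand=4,sold=1 ship[2->3]=1 ship[1->2]=1 ship[0->1]=1 prod=4 -> [41 4 1 1]
First stockout at step 6

6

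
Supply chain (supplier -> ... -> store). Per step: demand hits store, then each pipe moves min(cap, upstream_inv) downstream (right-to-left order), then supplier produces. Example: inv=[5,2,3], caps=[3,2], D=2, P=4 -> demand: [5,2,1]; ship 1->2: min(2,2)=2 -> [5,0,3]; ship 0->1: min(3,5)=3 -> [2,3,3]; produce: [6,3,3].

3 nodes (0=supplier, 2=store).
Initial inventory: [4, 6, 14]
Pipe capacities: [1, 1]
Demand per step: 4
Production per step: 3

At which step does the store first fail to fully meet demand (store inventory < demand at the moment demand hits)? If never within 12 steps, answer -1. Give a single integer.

Step 1: demand=4,sold=4 ship[1->2]=1 ship[0->1]=1 prod=3 -> [6 6 11]
Step 2: demand=4,sold=4 ship[1->2]=1 ship[0->1]=1 prod=3 -> [8 6 8]
Step 3: demand=4,sold=4 ship[1->2]=1 ship[0->1]=1 prod=3 -> [10 6 5]
Step 4: demand=4,sold=4 ship[1->2]=1 ship[0->1]=1 prod=3 -> [12 6 2]
Step 5: demand=4,sold=2 ship[1->2]=1 ship[0->1]=1 prod=3 -> [14 6 1]
Step 6: demand=4,sold=1 ship[1->2]=1 ship[0->1]=1 prod=3 -> [16 6 1]
Step 7: demand=4,sold=1 ship[1->2]=1 ship[0->1]=1 prod=3 -> [18 6 1]
Step 8: demand=4,sold=1 ship[1->2]=1 ship[0->1]=1 prod=3 -> [20 6 1]
Step 9: demand=4,sold=1 ship[1->2]=1 ship[0->1]=1 prod=3 -> [22 6 1]
Step 10: demand=4,sold=1 ship[1->2]=1 ship[0->1]=1 prod=3 -> [24 6 1]
Step 11: demand=4,sold=1 ship[1->2]=1 ship[0->1]=1 prod=3 -> [26 6 1]
Step 12: demand=4,sold=1 ship[1->2]=1 ship[0->1]=1 prod=3 -> [28 6 1]
First stockout at step 5

5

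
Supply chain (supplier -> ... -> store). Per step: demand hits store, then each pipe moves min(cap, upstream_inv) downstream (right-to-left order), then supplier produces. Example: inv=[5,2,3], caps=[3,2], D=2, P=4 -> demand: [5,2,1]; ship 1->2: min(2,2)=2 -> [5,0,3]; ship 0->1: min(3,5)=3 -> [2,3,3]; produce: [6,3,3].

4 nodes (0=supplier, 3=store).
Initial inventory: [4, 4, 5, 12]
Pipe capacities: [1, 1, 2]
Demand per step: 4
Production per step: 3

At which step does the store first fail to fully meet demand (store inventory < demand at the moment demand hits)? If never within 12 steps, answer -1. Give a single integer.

Step 1: demand=4,sold=4 ship[2->3]=2 ship[1->2]=1 ship[0->1]=1 prod=3 -> [6 4 4 10]
Step 2: demand=4,sold=4 ship[2->3]=2 ship[1->2]=1 ship[0->1]=1 prod=3 -> [8 4 3 8]
Step 3: demand=4,sold=4 ship[2->3]=2 ship[1->2]=1 ship[0->1]=1 prod=3 -> [10 4 2 6]
Step 4: demand=4,sold=4 ship[2->3]=2 ship[1->2]=1 ship[0->1]=1 prod=3 -> [12 4 1 4]
Step 5: demand=4,sold=4 ship[2->3]=1 ship[1->2]=1 ship[0->1]=1 prod=3 -> [14 4 1 1]
Step 6: demand=4,sold=1 ship[2->3]=1 ship[1->2]=1 ship[0->1]=1 prod=3 -> [16 4 1 1]
Step 7: demand=4,sold=1 ship[2->3]=1 ship[1->2]=1 ship[0->1]=1 prod=3 -> [18 4 1 1]
Step 8: demand=4,sold=1 ship[2->3]=1 ship[1->2]=1 ship[0->1]=1 prod=3 -> [20 4 1 1]
Step 9: demand=4,sold=1 ship[2->3]=1 ship[1->2]=1 ship[0->1]=1 prod=3 -> [22 4 1 1]
Step 10: demand=4,sold=1 ship[2->3]=1 ship[1->2]=1 ship[0->1]=1 prod=3 -> [24 4 1 1]
Step 11: demand=4,sold=1 ship[2->3]=1 ship[1->2]=1 ship[0->1]=1 prod=3 -> [26 4 1 1]
Step 12: demand=4,sold=1 ship[2->3]=1 ship[1->2]=1 ship[0->1]=1 prod=3 -> [28 4 1 1]
First stockout at step 6

6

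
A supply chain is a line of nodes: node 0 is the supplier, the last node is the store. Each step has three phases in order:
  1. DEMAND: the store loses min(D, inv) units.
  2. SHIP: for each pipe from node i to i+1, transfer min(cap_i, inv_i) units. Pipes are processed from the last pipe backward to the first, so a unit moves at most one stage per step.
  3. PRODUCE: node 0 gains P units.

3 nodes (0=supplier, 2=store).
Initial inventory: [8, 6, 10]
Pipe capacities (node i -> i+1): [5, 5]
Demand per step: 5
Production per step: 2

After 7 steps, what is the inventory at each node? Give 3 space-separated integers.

Step 1: demand=5,sold=5 ship[1->2]=5 ship[0->1]=5 prod=2 -> inv=[5 6 10]
Step 2: demand=5,sold=5 ship[1->2]=5 ship[0->1]=5 prod=2 -> inv=[2 6 10]
Step 3: demand=5,sold=5 ship[1->2]=5 ship[0->1]=2 prod=2 -> inv=[2 3 10]
Step 4: demand=5,sold=5 ship[1->2]=3 ship[0->1]=2 prod=2 -> inv=[2 2 8]
Step 5: demand=5,sold=5 ship[1->2]=2 ship[0->1]=2 prod=2 -> inv=[2 2 5]
Step 6: demand=5,sold=5 ship[1->2]=2 ship[0->1]=2 prod=2 -> inv=[2 2 2]
Step 7: demand=5,sold=2 ship[1->2]=2 ship[0->1]=2 prod=2 -> inv=[2 2 2]

2 2 2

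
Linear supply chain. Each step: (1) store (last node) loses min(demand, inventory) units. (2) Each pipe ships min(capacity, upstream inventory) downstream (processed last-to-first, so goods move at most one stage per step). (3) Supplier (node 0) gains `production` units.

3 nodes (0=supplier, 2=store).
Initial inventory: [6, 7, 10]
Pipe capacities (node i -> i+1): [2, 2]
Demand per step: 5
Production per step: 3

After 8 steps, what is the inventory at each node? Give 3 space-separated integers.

Step 1: demand=5,sold=5 ship[1->2]=2 ship[0->1]=2 prod=3 -> inv=[7 7 7]
Step 2: demand=5,sold=5 ship[1->2]=2 ship[0->1]=2 prod=3 -> inv=[8 7 4]
Step 3: demand=5,sold=4 ship[1->2]=2 ship[0->1]=2 prod=3 -> inv=[9 7 2]
Step 4: demand=5,sold=2 ship[1->2]=2 ship[0->1]=2 prod=3 -> inv=[10 7 2]
Step 5: demand=5,sold=2 ship[1->2]=2 ship[0->1]=2 prod=3 -> inv=[11 7 2]
Step 6: demand=5,sold=2 ship[1->2]=2 ship[0->1]=2 prod=3 -> inv=[12 7 2]
Step 7: demand=5,sold=2 ship[1->2]=2 ship[0->1]=2 prod=3 -> inv=[13 7 2]
Step 8: demand=5,sold=2 ship[1->2]=2 ship[0->1]=2 prod=3 -> inv=[14 7 2]

14 7 2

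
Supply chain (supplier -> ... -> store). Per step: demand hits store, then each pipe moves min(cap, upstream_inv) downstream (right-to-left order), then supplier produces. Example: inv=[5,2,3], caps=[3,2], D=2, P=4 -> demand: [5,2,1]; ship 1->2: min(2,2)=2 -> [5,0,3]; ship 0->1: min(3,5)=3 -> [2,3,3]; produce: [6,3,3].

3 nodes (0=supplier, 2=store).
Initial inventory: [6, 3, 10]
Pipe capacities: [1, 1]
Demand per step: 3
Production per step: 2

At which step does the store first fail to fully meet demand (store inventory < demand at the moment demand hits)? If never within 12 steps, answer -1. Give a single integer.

Step 1: demand=3,sold=3 ship[1->2]=1 ship[0->1]=1 prod=2 -> [7 3 8]
Step 2: demand=3,sold=3 ship[1->2]=1 ship[0->1]=1 prod=2 -> [8 3 6]
Step 3: demand=3,sold=3 ship[1->2]=1 ship[0->1]=1 prod=2 -> [9 3 4]
Step 4: demand=3,sold=3 ship[1->2]=1 ship[0->1]=1 prod=2 -> [10 3 2]
Step 5: demand=3,sold=2 ship[1->2]=1 ship[0->1]=1 prod=2 -> [11 3 1]
Step 6: demand=3,sold=1 ship[1->2]=1 ship[0->1]=1 prod=2 -> [12 3 1]
Step 7: demand=3,sold=1 ship[1->2]=1 ship[0->1]=1 prod=2 -> [13 3 1]
Step 8: demand=3,sold=1 ship[1->2]=1 ship[0->1]=1 prod=2 -> [14 3 1]
Step 9: demand=3,sold=1 ship[1->2]=1 ship[0->1]=1 prod=2 -> [15 3 1]
Step 10: demand=3,sold=1 ship[1->2]=1 ship[0->1]=1 prod=2 -> [16 3 1]
Step 11: demand=3,sold=1 ship[1->2]=1 ship[0->1]=1 prod=2 -> [17 3 1]
Step 12: demand=3,sold=1 ship[1->2]=1 ship[0->1]=1 prod=2 -> [18 3 1]
First stockout at step 5

5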